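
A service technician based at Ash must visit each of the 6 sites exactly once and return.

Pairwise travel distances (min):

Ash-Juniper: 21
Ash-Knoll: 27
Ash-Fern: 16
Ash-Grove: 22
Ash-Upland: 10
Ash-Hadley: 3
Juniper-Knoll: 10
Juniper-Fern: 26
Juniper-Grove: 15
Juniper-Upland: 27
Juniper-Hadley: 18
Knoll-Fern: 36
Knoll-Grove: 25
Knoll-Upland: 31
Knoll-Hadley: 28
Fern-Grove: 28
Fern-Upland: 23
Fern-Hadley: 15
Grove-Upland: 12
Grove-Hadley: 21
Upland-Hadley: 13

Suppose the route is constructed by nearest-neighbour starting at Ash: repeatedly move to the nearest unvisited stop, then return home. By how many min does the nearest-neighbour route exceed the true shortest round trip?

Ash: Hadley=3, Upland=10, Fern=16, Juniper=21, Grove=22, Knoll=27 ⇒ Hadley
Hadley: Upland=13, Fern=15, Juniper=18, Grove=21, Knoll=28 ⇒ Upland
Upland: Grove=12, Fern=23, Juniper=27, Knoll=31 ⇒ Grove
Grove: Juniper=15, Knoll=25, Fern=28 ⇒ Juniper
Juniper: Knoll=10, Fern=26 ⇒ Knoll
Knoll: Fern=36 ⇒ Fern
NN route Ash → Hadley → Upland → Grove → Juniper → Knoll → Fern → Ash costs 105.
Optimal: Ash → Upland → Grove → Juniper → Knoll → Fern → Hadley → Ash costs 101 (by enumerating all 360 distinct tours).
Excess = 105 − 101 = 4.

The nearest-neighbour route is 4 min longer than optimal.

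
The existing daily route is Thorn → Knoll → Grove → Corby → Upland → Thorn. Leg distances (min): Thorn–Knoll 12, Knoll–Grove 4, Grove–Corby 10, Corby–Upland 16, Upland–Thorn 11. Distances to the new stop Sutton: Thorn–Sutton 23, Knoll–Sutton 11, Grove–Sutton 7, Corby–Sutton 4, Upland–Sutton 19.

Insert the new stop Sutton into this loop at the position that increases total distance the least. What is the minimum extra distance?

Insertion cost between consecutive stops i–j is d(i,Sutton) + d(Sutton,j) − d(i,j):
  between Thorn and Knoll: 23 + 11 − 12 = 22
  between Knoll and Grove: 11 + 7 − 4 = 14
  between Grove and Corby: 7 + 4 − 10 = 1
  between Corby and Upland: 4 + 19 − 16 = 7
  between Upland and Thorn: 19 + 23 − 11 = 31
Cheapest insertion is between Grove and Corby, adding 1.
New total = 53 + 1 = 54.

+1 min — insert Sutton between Grove and Corby.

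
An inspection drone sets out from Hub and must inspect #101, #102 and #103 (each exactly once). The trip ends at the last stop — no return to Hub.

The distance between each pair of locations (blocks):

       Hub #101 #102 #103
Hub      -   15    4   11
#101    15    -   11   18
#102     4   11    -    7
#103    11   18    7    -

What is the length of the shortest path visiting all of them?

There are 3! = 6 possible orderings.
Hub → #101 → #102 → #103: 15+11+7 = 33
Hub → #101 → #103 → #102: 15+18+7 = 40
Hub → #102 → #101 → #103: 4+11+18 = 33
Hub → #102 → #103 → #101: 4+7+18 = 29
Hub → #103 → #101 → #102: 11+18+11 = 40
Hub → #103 → #102 → #101: 11+7+11 = 29
The minimum is 29.
One shortest path: Hub → #102 → #103 → #101.

29 blocks — the minimum one-way total.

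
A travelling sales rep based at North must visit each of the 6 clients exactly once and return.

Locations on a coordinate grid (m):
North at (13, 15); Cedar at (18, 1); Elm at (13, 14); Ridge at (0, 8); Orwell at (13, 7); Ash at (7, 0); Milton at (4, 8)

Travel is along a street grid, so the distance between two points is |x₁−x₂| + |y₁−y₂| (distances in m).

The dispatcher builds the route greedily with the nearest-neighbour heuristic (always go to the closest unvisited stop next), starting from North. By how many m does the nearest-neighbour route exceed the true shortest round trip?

North: Elm=1, Orwell=8, Milton=16, Cedar=19, Ridge=20, Ash=21 ⇒ Elm
Elm: Orwell=7, Milton=15, Cedar=18, Ridge=19, Ash=20 ⇒ Orwell
Orwell: Milton=10, Cedar=11, Ash=13, Ridge=14 ⇒ Milton
Milton: Ridge=4, Ash=11, Cedar=21 ⇒ Ridge
Ridge: Ash=15, Cedar=25 ⇒ Ash
Ash: Cedar=12 ⇒ Cedar
NN route North → Elm → Orwell → Milton → Ridge → Ash → Cedar → North costs 68.
Optimal: North → Elm → Ridge → Milton → Ash → Cedar → Orwell → North costs 66 (by enumerating all 360 distinct tours).
Excess = 68 − 66 = 2.

2 m longer than the optimal tour.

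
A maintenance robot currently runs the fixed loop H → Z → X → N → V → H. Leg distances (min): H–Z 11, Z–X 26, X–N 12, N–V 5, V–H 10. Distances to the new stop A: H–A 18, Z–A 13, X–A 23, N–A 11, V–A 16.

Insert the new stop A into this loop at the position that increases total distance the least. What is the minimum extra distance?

+10 min — insert A between Z and X.

Insertion cost between consecutive stops i–j is d(i,A) + d(A,j) − d(i,j):
  between H and Z: 18 + 13 − 11 = 20
  between Z and X: 13 + 23 − 26 = 10
  between X and N: 23 + 11 − 12 = 22
  between N and V: 11 + 16 − 5 = 22
  between V and H: 16 + 18 − 10 = 24
Cheapest insertion is between Z and X, adding 10.
New total = 64 + 10 = 74.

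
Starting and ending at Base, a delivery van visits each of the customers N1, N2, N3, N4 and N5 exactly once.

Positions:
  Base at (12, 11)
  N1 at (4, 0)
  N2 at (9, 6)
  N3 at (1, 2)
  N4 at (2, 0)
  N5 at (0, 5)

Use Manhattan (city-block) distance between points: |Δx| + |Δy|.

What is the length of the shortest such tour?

Minimum total distance: 46.

There are 60 distinct closed tours to check (reversals are equivalent).
Base - N1 - N2 - N3 - N4 - N5 - Base: 19+11+12+3+7+18 = 70
Base - N1 - N2 - N3 - N5 - N4 - Base: 19+11+12+4+7+21 = 74
Base - N1 - N2 - N4 - N3 - N5 - Base: 19+11+13+3+4+18 = 68
Base - N1 - N2 - N4 - N5 - N3 - Base: 19+11+13+7+4+20 = 74
Base - N1 - N2 - N5 - N3 - N4 - Base: 19+11+10+4+3+21 = 68
Base - N1 - N2 - N5 - N4 - N3 - Base: 19+11+10+7+3+20 = 70
Base - N1 - N3 - N2 - N4 - N5 - Base: 19+5+12+13+7+18 = 74
Base - N1 - N3 - N2 - N5 - N4 - Base: 19+5+12+10+7+21 = 74
Base - N1 - N3 - N4 - N2 - N5 - Base: 19+5+3+13+10+18 = 68
Base - N1 - N3 - N4 - N5 - N2 - Base: 19+5+3+7+10+8 = 52
Base - N1 - N3 - N5 - N2 - N4 - Base: 19+5+4+10+13+21 = 72
Base - N1 - N3 - N5 - N4 - N2 - Base: 19+5+4+7+13+8 = 56
Base - N1 - N4 - N2 - N3 - N5 - Base: 19+2+13+12+4+18 = 68
Base - N1 - N4 - N2 - N5 - N3 - Base: 19+2+13+10+4+20 = 68
… (46 more)
Base - N1 - N4 - N3 - N5 - N2 - Base: 19+2+3+4+10+8 = 46  ← best
The minimum is 46.
One optimal route: Base → N1 → N4 → N3 → N5 → N2 → Base (or its reverse).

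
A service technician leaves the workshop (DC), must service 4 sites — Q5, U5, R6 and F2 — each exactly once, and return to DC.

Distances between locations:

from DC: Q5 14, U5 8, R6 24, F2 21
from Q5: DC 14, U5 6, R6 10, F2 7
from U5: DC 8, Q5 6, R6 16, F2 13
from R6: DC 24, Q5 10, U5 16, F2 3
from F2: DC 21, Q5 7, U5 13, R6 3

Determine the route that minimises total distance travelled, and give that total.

There are 12 distinct closed tours to check (reversals are equivalent).
DC-Q5-U5-R6-F2-DC: 14+6+16+3+21 = 60
DC-Q5-U5-F2-R6-DC: 14+6+13+3+24 = 60
DC-Q5-R6-U5-F2-DC: 14+10+16+13+21 = 74
DC-Q5-R6-F2-U5-DC: 14+10+3+13+8 = 48
DC-Q5-F2-U5-R6-DC: 14+7+13+16+24 = 74
DC-Q5-F2-R6-U5-DC: 14+7+3+16+8 = 48
DC-U5-Q5-R6-F2-DC: 8+6+10+3+21 = 48
DC-U5-Q5-F2-R6-DC: 8+6+7+3+24 = 48
DC-U5-R6-Q5-F2-DC: 8+16+10+7+21 = 62
DC-U5-F2-Q5-R6-DC: 8+13+7+10+24 = 62
DC-R6-Q5-U5-F2-DC: 24+10+6+13+21 = 74
DC-R6-U5-Q5-F2-DC: 24+16+6+7+21 = 74
The minimum is 48.
One optimal route: DC → Q5 → R6 → F2 → U5 → DC (or its reverse).

48 — the shortest possible round trip.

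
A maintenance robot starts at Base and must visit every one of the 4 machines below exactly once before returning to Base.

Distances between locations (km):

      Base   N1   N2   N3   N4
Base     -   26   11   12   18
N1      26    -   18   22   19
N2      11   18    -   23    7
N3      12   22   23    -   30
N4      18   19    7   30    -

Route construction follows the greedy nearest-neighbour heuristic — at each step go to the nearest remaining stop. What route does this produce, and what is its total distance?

71 km along Base → N2 → N4 → N1 → N3 → Base.

At Base the remaining stops are N2 11, N3 12, N4 18, N1 26; go to N2.
At N2 the remaining stops are N4 7, N1 18, N3 23; go to N4.
At N4 the remaining stops are N1 19, N3 30; go to N1.
At N1 the remaining stops are N3 22; go to N3.
Return N3→Base: 12.
Total = 11 + 7 + 19 + 22 + 12 = 71.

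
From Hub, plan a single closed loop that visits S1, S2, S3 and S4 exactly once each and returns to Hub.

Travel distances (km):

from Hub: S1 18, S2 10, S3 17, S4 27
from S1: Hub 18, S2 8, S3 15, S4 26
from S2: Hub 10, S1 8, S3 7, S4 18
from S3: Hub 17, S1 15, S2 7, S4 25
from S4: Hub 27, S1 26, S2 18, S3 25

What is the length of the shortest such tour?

85 km — the shortest possible round trip.

With 4 stops there are 4!/2 = 12 distinct round trips (a route and its reverse cost the same).
Hub-S1-S2-S3-S4-Hub: 18+8+7+25+27 = 85
Hub-S1-S2-S4-S3-Hub: 18+8+18+25+17 = 86
Hub-S1-S3-S2-S4-Hub: 18+15+7+18+27 = 85
Hub-S1-S3-S4-S2-Hub: 18+15+25+18+10 = 86
Hub-S1-S4-S2-S3-Hub: 18+26+18+7+17 = 86
Hub-S1-S4-S3-S2-Hub: 18+26+25+7+10 = 86
Hub-S2-S1-S3-S4-Hub: 10+8+15+25+27 = 85
Hub-S2-S1-S4-S3-Hub: 10+8+26+25+17 = 86
Hub-S2-S3-S1-S4-Hub: 10+7+15+26+27 = 85
Hub-S2-S4-S1-S3-Hub: 10+18+26+15+17 = 86
Hub-S3-S1-S2-S4-Hub: 17+15+8+18+27 = 85
Hub-S3-S2-S1-S4-Hub: 17+7+8+26+27 = 85
The minimum is 85.
One optimal route: Hub → S1 → S2 → S3 → S4 → Hub (or its reverse).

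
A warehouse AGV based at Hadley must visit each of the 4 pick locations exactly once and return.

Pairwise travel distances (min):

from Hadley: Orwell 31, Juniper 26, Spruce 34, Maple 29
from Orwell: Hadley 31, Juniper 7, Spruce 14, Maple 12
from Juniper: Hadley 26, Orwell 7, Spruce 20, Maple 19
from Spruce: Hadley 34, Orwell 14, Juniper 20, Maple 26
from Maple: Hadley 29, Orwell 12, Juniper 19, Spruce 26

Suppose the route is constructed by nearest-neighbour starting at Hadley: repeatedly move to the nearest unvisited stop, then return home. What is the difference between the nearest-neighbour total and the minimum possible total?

From Hadley: Juniper=26, Maple=29, Orwell=31, Spruce=34 → choose Juniper (26).
From Juniper: Orwell=7, Maple=19, Spruce=20 → choose Orwell (7).
From Orwell: Maple=12, Spruce=14 → choose Maple (12).
From Maple: Spruce=26 → choose Spruce (26).
NN route Hadley → Juniper → Orwell → Maple → Spruce → Hadley costs 105.
Optimal: Hadley → Juniper → Spruce → Orwell → Maple → Hadley costs 101 (by enumerating all 12 distinct tours).
Excess = 105 − 101 = 4.

4 min longer than the optimal tour.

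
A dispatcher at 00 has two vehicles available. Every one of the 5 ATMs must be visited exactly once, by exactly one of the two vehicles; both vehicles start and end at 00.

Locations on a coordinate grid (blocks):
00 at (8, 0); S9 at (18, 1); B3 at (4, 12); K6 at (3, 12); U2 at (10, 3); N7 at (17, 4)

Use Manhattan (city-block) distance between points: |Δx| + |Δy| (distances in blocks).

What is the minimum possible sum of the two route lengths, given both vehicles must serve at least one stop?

62 blocks — the smallest possible combined total.

Try each way of splitting the stops between the two vehicles (each non-empty) and, for each split, find the best tour for each vehicle:
  {S9} + {B3, K6, U2, N7}: 22 + 52 = 74
  {B3} + {S9, K6, U2, N7}: 32 + 56 = 88
  {S9, B3} + {K6, U2, N7}: 52 + 52 = 104
  {K6} + {S9, B3, U2, N7}: 34 + 54 = 88
  {S9, K6} + {B3, U2, N7}: 54 + 50 = 104
  {B3, K6} + {S9, U2, N7}: 34 + 28 = 62
  … (15 splits in total)
Best: vehicle 1 00 → B3 → K6 → 00 = 34; vehicle 2 00 → S9 → N7 → U2 → 00 = 28; combined 62.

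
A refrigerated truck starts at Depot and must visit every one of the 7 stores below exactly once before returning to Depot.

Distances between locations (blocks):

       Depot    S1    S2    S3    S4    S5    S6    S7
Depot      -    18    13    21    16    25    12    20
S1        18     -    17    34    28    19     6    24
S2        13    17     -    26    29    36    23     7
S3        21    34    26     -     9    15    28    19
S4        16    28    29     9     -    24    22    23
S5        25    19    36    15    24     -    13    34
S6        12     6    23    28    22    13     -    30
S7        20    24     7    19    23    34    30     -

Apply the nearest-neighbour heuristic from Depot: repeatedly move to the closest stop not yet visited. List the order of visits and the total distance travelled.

At Depot the remaining stops are S6 12, S2 13, S4 16, S1 18, S7 20, S3 21, S5 25; go to S6.
At S6 the remaining stops are S1 6, S5 13, S4 22, S2 23, S3 28, S7 30; go to S1.
At S1 the remaining stops are S2 17, S5 19, S7 24, S4 28, S3 34; go to S2.
At S2 the remaining stops are S7 7, S3 26, S4 29, S5 36; go to S7.
At S7 the remaining stops are S3 19, S4 23, S5 34; go to S3.
At S3 the remaining stops are S4 9, S5 15; go to S4.
At S4 the remaining stops are S5 24; go to S5.
Return S5→Depot: 25.
Total = 12 + 6 + 17 + 7 + 19 + 9 + 24 + 25 = 119.

Total distance 119 blocks via the nearest-neighbour route Depot → S6 → S1 → S2 → S7 → S3 → S4 → S5 → Depot.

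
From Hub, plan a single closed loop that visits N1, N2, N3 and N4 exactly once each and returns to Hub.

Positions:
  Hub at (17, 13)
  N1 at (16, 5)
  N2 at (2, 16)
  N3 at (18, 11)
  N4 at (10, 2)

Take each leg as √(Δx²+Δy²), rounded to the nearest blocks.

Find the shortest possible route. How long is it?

46 blocks — the shortest possible round trip.

There are 12 distinct closed tours to check (reversals are equivalent).
Hub→N1→N2→N3→N4→Hub: 8+18+17+12+13 = 68
Hub→N1→N2→N4→N3→Hub: 8+18+16+12+2 = 56
Hub→N1→N3→N2→N4→Hub: 8+6+17+16+13 = 60
Hub→N1→N3→N4→N2→Hub: 8+6+12+16+15 = 57
Hub→N1→N4→N2→N3→Hub: 8+7+16+17+2 = 50
Hub→N1→N4→N3→N2→Hub: 8+7+12+17+15 = 59
Hub→N2→N1→N3→N4→Hub: 15+18+6+12+13 = 64
Hub→N2→N1→N4→N3→Hub: 15+18+7+12+2 = 54
Hub→N2→N3→N1→N4→Hub: 15+17+6+7+13 = 58
Hub→N2→N4→N1→N3→Hub: 15+16+7+6+2 = 46
Hub→N3→N1→N2→N4→Hub: 2+6+18+16+13 = 55
Hub→N3→N2→N1→N4→Hub: 2+17+18+7+13 = 57
The minimum is 46.
One optimal route: Hub → N2 → N4 → N1 → N3 → Hub (or its reverse).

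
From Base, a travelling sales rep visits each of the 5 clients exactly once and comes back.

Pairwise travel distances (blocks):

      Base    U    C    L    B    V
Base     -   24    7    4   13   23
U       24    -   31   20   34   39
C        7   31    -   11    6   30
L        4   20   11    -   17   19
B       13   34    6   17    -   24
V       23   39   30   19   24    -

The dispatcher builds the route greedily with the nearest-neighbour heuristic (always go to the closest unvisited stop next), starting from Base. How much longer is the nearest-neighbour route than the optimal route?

Excess over optimum: 8 blocks.

Base: L=4, C=7, B=13, V=23, U=24 ⇒ L
L: C=11, B=17, V=19, U=20 ⇒ C
C: B=6, V=30, U=31 ⇒ B
B: V=24, U=34 ⇒ V
V: U=39 ⇒ U
NN route Base → L → C → B → V → U → Base costs 108.
Optimal: Base → U → L → V → B → C → Base costs 100 (by enumerating all 60 distinct tours).
Excess = 108 − 100 = 8.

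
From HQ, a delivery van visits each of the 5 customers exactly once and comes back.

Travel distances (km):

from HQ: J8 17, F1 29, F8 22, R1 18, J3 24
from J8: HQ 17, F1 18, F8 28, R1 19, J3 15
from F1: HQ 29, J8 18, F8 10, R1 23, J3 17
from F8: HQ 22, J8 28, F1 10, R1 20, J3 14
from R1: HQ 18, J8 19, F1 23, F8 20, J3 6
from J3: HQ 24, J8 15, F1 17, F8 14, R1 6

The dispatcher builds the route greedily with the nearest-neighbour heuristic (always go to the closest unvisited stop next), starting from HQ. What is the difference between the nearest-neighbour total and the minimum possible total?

14 km longer than the optimal tour.

HQ: J8=17, R1=18, F8=22, J3=24, F1=29 ⇒ J8
J8: J3=15, F1=18, R1=19, F8=28 ⇒ J3
J3: R1=6, F8=14, F1=17 ⇒ R1
R1: F8=20, F1=23 ⇒ F8
F8: F1=10 ⇒ F1
NN route HQ → J8 → J3 → R1 → F8 → F1 → HQ costs 97.
Optimal: HQ → J8 → F1 → F8 → J3 → R1 → HQ costs 83 (by enumerating all 60 distinct tours).
Excess = 97 − 83 = 14.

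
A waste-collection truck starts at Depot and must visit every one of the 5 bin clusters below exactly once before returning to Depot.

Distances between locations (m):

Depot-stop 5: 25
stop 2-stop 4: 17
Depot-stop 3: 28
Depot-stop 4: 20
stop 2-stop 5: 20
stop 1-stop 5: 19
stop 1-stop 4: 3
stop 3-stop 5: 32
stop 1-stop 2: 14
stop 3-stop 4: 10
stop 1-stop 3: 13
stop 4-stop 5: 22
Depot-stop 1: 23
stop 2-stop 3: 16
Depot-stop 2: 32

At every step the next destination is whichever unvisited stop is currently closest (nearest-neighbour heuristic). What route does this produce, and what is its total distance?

At Depot the remaining stops are stop 4 20, stop 1 23, stop 5 25, stop 3 28, stop 2 32; go to stop 4.
At stop 4 the remaining stops are stop 1 3, stop 3 10, stop 2 17, stop 5 22; go to stop 1.
At stop 1 the remaining stops are stop 3 13, stop 2 14, stop 5 19; go to stop 3.
At stop 3 the remaining stops are stop 2 16, stop 5 32; go to stop 2.
At stop 2 the remaining stops are stop 5 20; go to stop 5.
Return stop 5→Depot: 25.
Total = 20 + 3 + 13 + 16 + 20 + 25 = 97.

97 m along Depot → stop 4 → stop 1 → stop 3 → stop 2 → stop 5 → Depot.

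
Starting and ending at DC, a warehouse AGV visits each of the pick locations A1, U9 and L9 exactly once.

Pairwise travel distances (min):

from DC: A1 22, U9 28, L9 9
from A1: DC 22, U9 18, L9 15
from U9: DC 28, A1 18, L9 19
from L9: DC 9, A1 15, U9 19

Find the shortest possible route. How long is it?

DC-A1-U9-L9-DC: 22+18+19+9 = 68
DC-A1-L9-U9-DC: 22+15+19+28 = 84
DC-U9-A1-L9-DC: 28+18+15+9 = 70
The minimum is 68.
One optimal route: DC → A1 → U9 → L9 → DC (or its reverse).

68 min — the shortest possible round trip.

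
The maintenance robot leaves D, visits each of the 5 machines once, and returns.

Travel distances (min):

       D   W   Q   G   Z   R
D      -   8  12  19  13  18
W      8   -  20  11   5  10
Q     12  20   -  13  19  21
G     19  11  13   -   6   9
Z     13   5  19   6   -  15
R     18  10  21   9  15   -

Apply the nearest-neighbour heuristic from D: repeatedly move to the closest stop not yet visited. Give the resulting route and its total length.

Total distance 61 min via the nearest-neighbour route D → W → Z → G → R → Q → D.

From D: distances to unvisited — W=8, Q=12, Z=13, R=18, G=19. Nearest is W (8).
From W: distances to unvisited — Z=5, R=10, G=11, Q=20. Nearest is Z (5).
From Z: distances to unvisited — G=6, R=15, Q=19. Nearest is G (6).
From G: distances to unvisited — R=9, Q=13. Nearest is R (9).
From R: distances to unvisited — Q=21. Nearest is Q (21).
Return Q→D: 12.
Total = 8 + 5 + 6 + 9 + 21 + 12 = 61.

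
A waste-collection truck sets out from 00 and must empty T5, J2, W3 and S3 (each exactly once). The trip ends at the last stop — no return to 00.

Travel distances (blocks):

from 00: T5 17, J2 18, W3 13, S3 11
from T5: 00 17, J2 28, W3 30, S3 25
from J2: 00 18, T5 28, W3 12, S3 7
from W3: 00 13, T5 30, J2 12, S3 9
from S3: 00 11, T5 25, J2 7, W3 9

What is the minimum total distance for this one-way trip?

Minimum one-way distance = 57 blocks.

There are 4! = 24 possible orderings.
00→T5→J2→W3→S3: 17+28+12+9 = 66
00→T5→J2→S3→W3: 17+28+7+9 = 61
00→T5→W3→J2→S3: 17+30+12+7 = 66
00→T5→W3→S3→J2: 17+30+9+7 = 63
00→T5→S3→J2→W3: 17+25+7+12 = 61
00→T5→S3→W3→J2: 17+25+9+12 = 63
00→J2→T5→W3→S3: 18+28+30+9 = 85
00→J2→T5→S3→W3: 18+28+25+9 = 80
00→J2→W3→T5→S3: 18+12+30+25 = 85
00→J2→W3→S3→T5: 18+12+9+25 = 64
00→J2→S3→T5→W3: 18+7+25+30 = 80
00→J2→S3→W3→T5: 18+7+9+30 = 64
00→W3→T5→J2→S3: 13+30+28+7 = 78
00→W3→T5→S3→J2: 13+30+25+7 = 75
… (10 more)
00→W3→J2→S3→T5: 13+12+7+25 = 57  ← best
The minimum is 57.
One shortest path: 00 → W3 → J2 → S3 → T5.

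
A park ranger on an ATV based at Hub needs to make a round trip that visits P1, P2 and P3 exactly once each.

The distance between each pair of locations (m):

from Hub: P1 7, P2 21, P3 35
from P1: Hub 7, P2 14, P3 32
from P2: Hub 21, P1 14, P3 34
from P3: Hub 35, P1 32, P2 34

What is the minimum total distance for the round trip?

Minimum total distance: 90 m.

Hub-P1-P2-P3-Hub: 7+14+34+35 = 90
Hub-P1-P3-P2-Hub: 7+32+34+21 = 94
Hub-P2-P1-P3-Hub: 21+14+32+35 = 102
The minimum is 90.
One optimal route: Hub → P1 → P2 → P3 → Hub (or its reverse).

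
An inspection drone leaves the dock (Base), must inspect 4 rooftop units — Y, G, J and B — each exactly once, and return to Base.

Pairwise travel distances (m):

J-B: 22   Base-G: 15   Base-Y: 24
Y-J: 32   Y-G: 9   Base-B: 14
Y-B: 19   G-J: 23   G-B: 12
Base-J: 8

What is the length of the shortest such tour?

There are 12 distinct closed tours to check (reversals are equivalent).
Base-Y-G-J-B-Base: 24+9+23+22+14 = 92
Base-Y-G-B-J-Base: 24+9+12+22+8 = 75
Base-Y-J-G-B-Base: 24+32+23+12+14 = 105
Base-Y-J-B-G-Base: 24+32+22+12+15 = 105
Base-Y-B-G-J-Base: 24+19+12+23+8 = 86
Base-Y-B-J-G-Base: 24+19+22+23+15 = 103
Base-G-Y-J-B-Base: 15+9+32+22+14 = 92
Base-G-Y-B-J-Base: 15+9+19+22+8 = 73
Base-G-J-Y-B-Base: 15+23+32+19+14 = 103
Base-G-B-Y-J-Base: 15+12+19+32+8 = 86
Base-J-Y-G-B-Base: 8+32+9+12+14 = 75
Base-J-G-Y-B-Base: 8+23+9+19+14 = 73
The minimum is 73.
One optimal route: Base → G → Y → B → J → Base (or its reverse).

73 m — the shortest possible round trip.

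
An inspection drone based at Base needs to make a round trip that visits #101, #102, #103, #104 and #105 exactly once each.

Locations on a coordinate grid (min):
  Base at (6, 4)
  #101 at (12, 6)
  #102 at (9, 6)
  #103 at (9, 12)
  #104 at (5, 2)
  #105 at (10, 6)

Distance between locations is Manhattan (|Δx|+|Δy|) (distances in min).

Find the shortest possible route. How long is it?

There are 60 distinct closed tours to check (reversals are equivalent).
Base-#101-#102-#103-#104-#105-Base: 8+3+6+14+9+6 = 46
Base-#101-#102-#103-#105-#104-Base: 8+3+6+7+9+3 = 36
Base-#101-#102-#104-#103-#105-Base: 8+3+8+14+7+6 = 46
Base-#101-#102-#104-#105-#103-Base: 8+3+8+9+7+11 = 46
Base-#101-#102-#105-#103-#104-Base: 8+3+1+7+14+3 = 36
Base-#101-#102-#105-#104-#103-Base: 8+3+1+9+14+11 = 46
Base-#101-#103-#102-#104-#105-Base: 8+9+6+8+9+6 = 46
Base-#101-#103-#102-#105-#104-Base: 8+9+6+1+9+3 = 36
Base-#101-#103-#104-#102-#105-Base: 8+9+14+8+1+6 = 46
Base-#101-#103-#104-#105-#102-Base: 8+9+14+9+1+5 = 46
Base-#101-#103-#105-#102-#104-Base: 8+9+7+1+8+3 = 36
Base-#101-#103-#105-#104-#102-Base: 8+9+7+9+8+5 = 46
Base-#101-#104-#102-#103-#105-Base: 8+11+8+6+7+6 = 46
Base-#101-#104-#102-#105-#103-Base: 8+11+8+1+7+11 = 46
… (46 more)
Base-#101-#105-#102-#103-#104-Base: 8+2+1+6+14+3 = 34  ← best
The minimum is 34.
One optimal route: Base → #101 → #105 → #102 → #103 → #104 → Base (or its reverse).

Shortest round trip = 34 min.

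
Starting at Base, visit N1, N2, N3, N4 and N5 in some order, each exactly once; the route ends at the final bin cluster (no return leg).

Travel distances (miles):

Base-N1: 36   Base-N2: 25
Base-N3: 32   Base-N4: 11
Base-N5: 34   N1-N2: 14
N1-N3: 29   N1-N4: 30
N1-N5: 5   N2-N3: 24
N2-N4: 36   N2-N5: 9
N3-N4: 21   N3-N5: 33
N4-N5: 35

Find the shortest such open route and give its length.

70 miles — the minimum one-way total.

There are 5! = 120 possible orderings.
Base → N1 → N2 → N3 → N4 → N5: 36+14+24+21+35 = 130
Base → N1 → N2 → N3 → N5 → N4: 36+14+24+33+35 = 142
Base → N1 → N2 → N4 → N3 → N5: 36+14+36+21+33 = 140
Base → N1 → N2 → N4 → N5 → N3: 36+14+36+35+33 = 154
Base → N1 → N2 → N5 → N3 → N4: 36+14+9+33+21 = 113
Base → N1 → N2 → N5 → N4 → N3: 36+14+9+35+21 = 115
Base → N1 → N3 → N2 → N4 → N5: 36+29+24+36+35 = 160
Base → N1 → N3 → N2 → N5 → N4: 36+29+24+9+35 = 133
Base → N1 → N3 → N4 → N2 → N5: 36+29+21+36+9 = 131
Base → N1 → N3 → N4 → N5 → N2: 36+29+21+35+9 = 130
Base → N1 → N3 → N5 → N2 → N4: 36+29+33+9+36 = 143
Base → N1 → N3 → N5 → N4 → N2: 36+29+33+35+36 = 169
Base → N1 → N4 → N2 → N3 → N5: 36+30+36+24+33 = 159
Base → N1 → N4 → N2 → N5 → N3: 36+30+36+9+33 = 144
… (106 more)
Base → N4 → N3 → N2 → N5 → N1: 11+21+24+9+5 = 70  ← best
The minimum is 70.
One shortest path: Base → N4 → N3 → N2 → N5 → N1.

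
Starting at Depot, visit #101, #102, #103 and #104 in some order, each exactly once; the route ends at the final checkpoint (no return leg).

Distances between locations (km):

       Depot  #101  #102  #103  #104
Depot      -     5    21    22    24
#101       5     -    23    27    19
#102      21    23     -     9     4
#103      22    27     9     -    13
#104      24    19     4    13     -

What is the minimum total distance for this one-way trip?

Shortest open route: 37 km.

There are 4! = 24 possible orderings.
Depot→#101→#102→#103→#104: 5+23+9+13 = 50
Depot→#101→#102→#104→#103: 5+23+4+13 = 45
Depot→#101→#103→#102→#104: 5+27+9+4 = 45
Depot→#101→#103→#104→#102: 5+27+13+4 = 49
Depot→#101→#104→#102→#103: 5+19+4+9 = 37
Depot→#101→#104→#103→#102: 5+19+13+9 = 46
Depot→#102→#101→#103→#104: 21+23+27+13 = 84
Depot→#102→#101→#104→#103: 21+23+19+13 = 76
Depot→#102→#103→#101→#104: 21+9+27+19 = 76
Depot→#102→#103→#104→#101: 21+9+13+19 = 62
Depot→#102→#104→#101→#103: 21+4+19+27 = 71
Depot→#102→#104→#103→#101: 21+4+13+27 = 65
Depot→#103→#101→#102→#104: 22+27+23+4 = 76
Depot→#103→#101→#104→#102: 22+27+19+4 = 72
… (10 more)
The minimum is 37.
One shortest path: Depot → #101 → #104 → #102 → #103.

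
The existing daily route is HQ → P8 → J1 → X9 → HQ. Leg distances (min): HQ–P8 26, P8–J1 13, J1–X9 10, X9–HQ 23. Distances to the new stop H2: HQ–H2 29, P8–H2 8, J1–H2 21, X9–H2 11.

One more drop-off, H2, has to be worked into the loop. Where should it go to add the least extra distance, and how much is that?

Insertion cost between consecutive stops i–j is d(i,H2) + d(H2,j) − d(i,j):
  between HQ and P8: 29 + 8 − 26 = 11
  between P8 and J1: 8 + 21 − 13 = 16
  between J1 and X9: 21 + 11 − 10 = 22
  between X9 and HQ: 11 + 29 − 23 = 17
Cheapest insertion is between HQ and P8, adding 11.
New total = 72 + 11 = 83.

+11 min — insert H2 between HQ and P8.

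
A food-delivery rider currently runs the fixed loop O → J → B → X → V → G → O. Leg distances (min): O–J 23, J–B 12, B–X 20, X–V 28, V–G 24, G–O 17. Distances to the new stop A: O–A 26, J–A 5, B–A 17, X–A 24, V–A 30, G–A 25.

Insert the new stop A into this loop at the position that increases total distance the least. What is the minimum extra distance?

Minimum extra distance: 8 min, inserting A between O and J.

Insertion cost between consecutive stops i–j is d(i,A) + d(A,j) − d(i,j):
  between O and J: 26 + 5 − 23 = 8
  between J and B: 5 + 17 − 12 = 10
  between B and X: 17 + 24 − 20 = 21
  between X and V: 24 + 30 − 28 = 26
  between V and G: 30 + 25 − 24 = 31
  between G and O: 25 + 26 − 17 = 34
Cheapest insertion is between O and J, adding 8.
New total = 124 + 8 = 132.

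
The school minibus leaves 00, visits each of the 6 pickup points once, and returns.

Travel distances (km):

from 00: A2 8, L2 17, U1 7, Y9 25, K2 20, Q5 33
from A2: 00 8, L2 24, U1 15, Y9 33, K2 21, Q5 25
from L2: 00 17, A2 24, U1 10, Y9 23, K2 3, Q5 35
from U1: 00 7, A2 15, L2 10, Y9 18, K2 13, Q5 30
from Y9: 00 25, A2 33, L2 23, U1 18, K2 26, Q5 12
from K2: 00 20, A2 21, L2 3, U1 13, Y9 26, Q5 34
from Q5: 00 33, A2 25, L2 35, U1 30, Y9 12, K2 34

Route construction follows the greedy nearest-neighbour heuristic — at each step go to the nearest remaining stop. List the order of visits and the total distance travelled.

103 km along 00 → U1 → L2 → K2 → A2 → Q5 → Y9 → 00.

From 00: distances to unvisited — U1=7, A2=8, L2=17, K2=20, Y9=25, Q5=33. Nearest is U1 (7).
From U1: distances to unvisited — L2=10, K2=13, A2=15, Y9=18, Q5=30. Nearest is L2 (10).
From L2: distances to unvisited — K2=3, Y9=23, A2=24, Q5=35. Nearest is K2 (3).
From K2: distances to unvisited — A2=21, Y9=26, Q5=34. Nearest is A2 (21).
From A2: distances to unvisited — Q5=25, Y9=33. Nearest is Q5 (25).
From Q5: distances to unvisited — Y9=12. Nearest is Y9 (12).
Return Y9→00: 25.
Total = 7 + 10 + 3 + 21 + 25 + 12 + 25 = 103.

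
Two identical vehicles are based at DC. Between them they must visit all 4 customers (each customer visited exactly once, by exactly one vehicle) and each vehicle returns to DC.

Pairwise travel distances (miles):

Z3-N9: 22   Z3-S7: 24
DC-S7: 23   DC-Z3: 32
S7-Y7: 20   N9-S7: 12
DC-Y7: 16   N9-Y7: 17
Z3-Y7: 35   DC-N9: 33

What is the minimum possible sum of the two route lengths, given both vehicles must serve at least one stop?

Try each way of splitting the stops between the two vehicles (each non-empty) and, for each split, find the best tour for each vehicle:
  {Z3} + {N9, S7, Y7}: 64 + 68 = 132
  {N9} + {Z3, S7, Y7}: 66 + 92 = 158
  {Z3, N9} + {S7, Y7}: 87 + 59 = 146
  {S7} + {Z3, N9, Y7}: 46 + 87 = 133
  {Z3, S7} + {N9, Y7}: 79 + 66 = 145
  {N9, S7} + {Z3, Y7}: 68 + 83 = 151
  … (7 splits in total)
  {Z3, N9, S7} + {Y7}: 89 + 32 = 121  ← best
Best: vehicle 1 DC → Z3 → N9 → S7 → DC = 89; vehicle 2 DC → Y7 → DC = 32; combined 121.

121 miles — the smallest possible combined total.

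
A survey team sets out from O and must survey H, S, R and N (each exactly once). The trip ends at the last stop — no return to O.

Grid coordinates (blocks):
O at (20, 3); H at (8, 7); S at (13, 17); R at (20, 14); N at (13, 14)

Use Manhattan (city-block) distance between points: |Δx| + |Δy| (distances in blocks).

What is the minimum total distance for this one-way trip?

36 blocks — the minimum one-way total.

There are 4! = 24 possible orderings.
O→H→S→R→N: 16+15+10+7 = 48
O→H→S→N→R: 16+15+3+7 = 41
O→H→R→S→N: 16+19+10+3 = 48
O→H→R→N→S: 16+19+7+3 = 45
O→H→N→S→R: 16+12+3+10 = 41
O→H→N→R→S: 16+12+7+10 = 45
O→S→H→R→N: 21+15+19+7 = 62
O→S→H→N→R: 21+15+12+7 = 55
O→S→R→H→N: 21+10+19+12 = 62
O→S→R→N→H: 21+10+7+12 = 50
O→S→N→H→R: 21+3+12+19 = 55
O→S→N→R→H: 21+3+7+19 = 50
O→R→H→S→N: 11+19+15+3 = 48
O→R→H→N→S: 11+19+12+3 = 45
… (10 more)
O→R→S→N→H: 11+10+3+12 = 36  ← best
The minimum is 36.
One shortest path: O → R → S → N → H.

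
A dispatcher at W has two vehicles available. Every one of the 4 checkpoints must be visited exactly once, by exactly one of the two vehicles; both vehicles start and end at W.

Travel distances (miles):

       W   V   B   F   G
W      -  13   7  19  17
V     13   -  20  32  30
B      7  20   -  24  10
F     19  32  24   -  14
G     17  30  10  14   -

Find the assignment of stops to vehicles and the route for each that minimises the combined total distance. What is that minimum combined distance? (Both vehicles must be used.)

76 miles — the smallest possible combined total.

Check every non-empty split of the stops between the two vehicles; for each half take its own optimal tour:
  {V} + {B, F, G}: 26 + 50 = 76
  {B} + {V, F, G}: 14 + 76 = 90
  {V, B} + {F, G}: 40 + 50 = 90
  {F} + {V, B, G}: 38 + 60 = 98
  {V, F} + {B, G}: 64 + 34 = 98
  {B, F} + {V, G}: 50 + 60 = 110
  … (7 splits in total)
Best: vehicle 1 W → V → W = 26; vehicle 2 W → B → G → F → W = 50; combined 76.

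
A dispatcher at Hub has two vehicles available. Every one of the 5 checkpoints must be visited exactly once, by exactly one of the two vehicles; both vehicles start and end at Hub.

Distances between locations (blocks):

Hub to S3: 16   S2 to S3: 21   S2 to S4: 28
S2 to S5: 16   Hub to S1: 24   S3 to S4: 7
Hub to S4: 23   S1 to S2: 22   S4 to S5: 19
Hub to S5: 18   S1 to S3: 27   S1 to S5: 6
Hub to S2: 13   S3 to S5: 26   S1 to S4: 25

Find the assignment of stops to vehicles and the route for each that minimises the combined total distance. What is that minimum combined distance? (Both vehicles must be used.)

98 blocks — the smallest possible combined total.

There are 2^4 − 1 = 15 ways to divide the 5 stops into two non-empty groups. For each, the best each vehicle can do is its own shortest tour through its group:
  {S1} + {S2, S3, S4, S5}: 48 + 71 = 119
  {S2} + {S1, S3, S4, S5}: 26 + 72 = 98
  {S1, S2} + {S3, S4, S5}: 59 + 60 = 119
  {S3} + {S1, S2, S4, S5}: 32 + 83 = 115
  {S1, S3} + {S2, S4, S5}: 67 + 71 = 138
  {S2, S3} + {S1, S4, S5}: 50 + 72 = 122
  … (15 splits in total)
Best: vehicle 1 Hub → S2 → Hub = 26; vehicle 2 Hub → S1 → S5 → S4 → S3 → Hub = 72; combined 98.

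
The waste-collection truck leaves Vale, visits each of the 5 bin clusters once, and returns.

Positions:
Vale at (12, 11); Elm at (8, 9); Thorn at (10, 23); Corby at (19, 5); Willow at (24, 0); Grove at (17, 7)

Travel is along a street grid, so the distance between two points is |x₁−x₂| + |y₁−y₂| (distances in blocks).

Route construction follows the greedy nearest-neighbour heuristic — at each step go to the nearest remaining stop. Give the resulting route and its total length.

At Vale the remaining stops are Elm 6, Grove 9, Corby 13, Thorn 14, Willow 23; go to Elm.
At Elm the remaining stops are Grove 11, Corby 15, Thorn 16, Willow 25; go to Grove.
At Grove the remaining stops are Corby 4, Willow 14, Thorn 23; go to Corby.
At Corby the remaining stops are Willow 10, Thorn 27; go to Willow.
At Willow the remaining stops are Thorn 37; go to Thorn.
Return Thorn→Vale: 14.
Total = 6 + 11 + 4 + 10 + 37 + 14 = 82.

Nearest-neighbour total = 82 blocks; route Vale → Elm → Grove → Corby → Willow → Thorn → Vale.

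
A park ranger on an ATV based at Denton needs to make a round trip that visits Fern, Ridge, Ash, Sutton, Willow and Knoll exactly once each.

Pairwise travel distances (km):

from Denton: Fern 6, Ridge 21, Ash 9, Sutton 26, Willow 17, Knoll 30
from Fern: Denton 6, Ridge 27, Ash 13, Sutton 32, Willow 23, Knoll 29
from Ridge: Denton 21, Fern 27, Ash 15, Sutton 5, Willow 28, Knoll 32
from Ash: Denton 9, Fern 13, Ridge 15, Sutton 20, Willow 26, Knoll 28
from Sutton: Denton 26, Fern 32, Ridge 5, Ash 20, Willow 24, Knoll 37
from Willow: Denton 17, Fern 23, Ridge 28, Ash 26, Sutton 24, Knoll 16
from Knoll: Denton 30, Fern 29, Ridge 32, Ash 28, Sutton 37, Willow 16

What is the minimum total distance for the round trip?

Denton→Fern→Ridge→Ash→Sutton→Willow→Knoll→Denton: 6+27+15+20+24+16+30 = 138
Denton→Fern→Ridge→Ash→Sutton→Knoll→Willow→Denton: 6+27+15+20+37+16+17 = 138
Denton→Fern→Ridge→Ash→Willow→Sutton→Knoll→Denton: 6+27+15+26+24+37+30 = 165
Denton→Fern→Ridge→Ash→Willow→Knoll→Sutton→Denton: 6+27+15+26+16+37+26 = 153
Denton→Fern→Ridge→Ash→Knoll→Sutton→Willow→Denton: 6+27+15+28+37+24+17 = 154
Denton→Fern→Ridge→Ash→Knoll→Willow→Sutton→Denton: 6+27+15+28+16+24+26 = 142
Denton→Fern→Ridge→Sutton→Ash→Willow→Knoll→Denton: 6+27+5+20+26+16+30 = 130
Denton→Fern→Ridge→Sutton→Ash→Knoll→Willow→Denton: 6+27+5+20+28+16+17 = 119
… (352 more)
Denton→Fern→Knoll→Willow→Sutton→Ridge→Ash→Denton: 6+29+16+24+5+15+9 = 104  ← best
The minimum is 104.
One optimal route: Denton → Fern → Knoll → Willow → Sutton → Ridge → Ash → Denton (or its reverse).

Shortest round trip = 104 km.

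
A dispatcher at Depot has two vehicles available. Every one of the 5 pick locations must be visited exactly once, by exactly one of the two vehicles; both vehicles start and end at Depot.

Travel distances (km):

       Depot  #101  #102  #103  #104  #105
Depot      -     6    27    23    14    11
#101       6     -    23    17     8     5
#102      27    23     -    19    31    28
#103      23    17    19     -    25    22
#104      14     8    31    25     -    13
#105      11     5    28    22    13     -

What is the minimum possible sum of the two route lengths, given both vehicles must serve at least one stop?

107 km — the smallest possible combined total.

There are 2^4 − 1 = 15 ways to divide the 5 stops into two non-empty groups. For each, the best each vehicle can do is its own shortest tour through its group:
  {#101} + {#102, #103, #104, #105}: 12 + 95 = 107
  {#102} + {#101, #103, #104, #105}: 54 + 72 = 126
  {#101, #102} + {#103, #104, #105}: 56 + 72 = 128
  {#103} + {#101, #102, #104, #105}: 46 + 82 = 128
  {#101, #103} + {#102, #104, #105}: 46 + 82 = 128
  {#102, #103} + {#101, #104, #105}: 69 + 38 = 107
  … (15 splits in total)
Best: vehicle 1 Depot → #101 → Depot = 12; vehicle 2 Depot → #102 → #103 → #104 → #105 → Depot = 95; combined 107.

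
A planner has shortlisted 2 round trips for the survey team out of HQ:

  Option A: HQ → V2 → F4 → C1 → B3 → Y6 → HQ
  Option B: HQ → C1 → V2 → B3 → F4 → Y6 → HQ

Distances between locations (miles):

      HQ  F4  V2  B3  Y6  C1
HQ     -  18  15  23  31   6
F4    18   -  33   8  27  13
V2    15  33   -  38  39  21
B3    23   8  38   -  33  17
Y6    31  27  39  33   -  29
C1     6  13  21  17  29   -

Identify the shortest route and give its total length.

Shortest is Option B, total 131 miles.

Option A: 15 + 33 + 13 + 17 + 33 + 31 = 142
Option B: 6 + 21 + 38 + 8 + 27 + 31 = 131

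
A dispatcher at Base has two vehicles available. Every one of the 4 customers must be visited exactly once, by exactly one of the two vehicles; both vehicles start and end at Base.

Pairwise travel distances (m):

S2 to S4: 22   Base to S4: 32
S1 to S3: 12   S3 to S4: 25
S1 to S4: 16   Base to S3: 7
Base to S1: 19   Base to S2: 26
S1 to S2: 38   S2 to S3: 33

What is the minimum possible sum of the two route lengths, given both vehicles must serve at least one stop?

Minimum combined distance: 97 m.

Check every non-empty split of the stops between the two vehicles; for each half take its own optimal tour:
  {S1} + {S2, S3, S4}: 38 + 80 = 118
  {S2} + {S1, S3, S4}: 52 + 67 = 119
  {S1, S2} + {S3, S4}: 83 + 64 = 147
  {S3} + {S1, S2, S4}: 14 + 83 = 97
  {S1, S3} + {S2, S4}: 38 + 80 = 118
  {S2, S3} + {S1, S4}: 66 + 67 = 133
  … (7 splits in total)
Best: vehicle 1 Base → S3 → Base = 14; vehicle 2 Base → S1 → S4 → S2 → Base = 83; combined 97.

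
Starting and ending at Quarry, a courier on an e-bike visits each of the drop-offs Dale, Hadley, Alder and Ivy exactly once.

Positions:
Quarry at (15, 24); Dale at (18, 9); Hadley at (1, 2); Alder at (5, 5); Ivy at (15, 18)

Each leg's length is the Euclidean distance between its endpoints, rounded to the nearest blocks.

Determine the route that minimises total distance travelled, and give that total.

With 4 stops there are 4!/2 = 12 distinct round trips (a route and its reverse cost the same).
Quarry→Dale→Hadley→Alder→Ivy→Quarry: 15+18+5+16+6 = 60
Quarry→Dale→Hadley→Ivy→Alder→Quarry: 15+18+21+16+21 = 91
Quarry→Dale→Alder→Hadley→Ivy→Quarry: 15+14+5+21+6 = 61
Quarry→Dale→Alder→Ivy→Hadley→Quarry: 15+14+16+21+26 = 92
Quarry→Dale→Ivy→Hadley→Alder→Quarry: 15+9+21+5+21 = 71
Quarry→Dale→Ivy→Alder→Hadley→Quarry: 15+9+16+5+26 = 71
Quarry→Hadley→Dale→Alder→Ivy→Quarry: 26+18+14+16+6 = 80
Quarry→Hadley→Dale→Ivy→Alder→Quarry: 26+18+9+16+21 = 90
Quarry→Hadley→Alder→Dale→Ivy→Quarry: 26+5+14+9+6 = 60
Quarry→Hadley→Ivy→Dale→Alder→Quarry: 26+21+9+14+21 = 91
Quarry→Alder→Dale→Hadley→Ivy→Quarry: 21+14+18+21+6 = 80
Quarry→Alder→Hadley→Dale→Ivy→Quarry: 21+5+18+9+6 = 59
The minimum is 59.
One optimal route: Quarry → Alder → Hadley → Dale → Ivy → Quarry (or its reverse).

Minimum total distance: 59 blocks.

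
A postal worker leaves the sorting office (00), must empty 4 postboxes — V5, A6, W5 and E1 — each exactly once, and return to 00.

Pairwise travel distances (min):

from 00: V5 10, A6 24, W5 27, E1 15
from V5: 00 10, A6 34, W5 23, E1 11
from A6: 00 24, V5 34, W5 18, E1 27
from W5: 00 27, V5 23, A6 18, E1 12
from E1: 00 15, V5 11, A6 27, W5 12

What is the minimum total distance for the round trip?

Minimum total distance: 75 min.

With 4 stops there are 4!/2 = 12 distinct round trips (a route and its reverse cost the same).
00→V5→A6→W5→E1→00: 10+34+18+12+15 = 89
00→V5→A6→E1→W5→00: 10+34+27+12+27 = 110
00→V5→W5→A6→E1→00: 10+23+18+27+15 = 93
00→V5→W5→E1→A6→00: 10+23+12+27+24 = 96
00→V5→E1→A6→W5→00: 10+11+27+18+27 = 93
00→V5→E1→W5→A6→00: 10+11+12+18+24 = 75
00→A6→V5→W5→E1→00: 24+34+23+12+15 = 108
00→A6→V5→E1→W5→00: 24+34+11+12+27 = 108
00→A6→W5→V5→E1→00: 24+18+23+11+15 = 91
00→A6→E1→V5→W5→00: 24+27+11+23+27 = 112
00→W5→V5→A6→E1→00: 27+23+34+27+15 = 126
00→W5→A6→V5→E1→00: 27+18+34+11+15 = 105
The minimum is 75.
One optimal route: 00 → V5 → E1 → W5 → A6 → 00 (or its reverse).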